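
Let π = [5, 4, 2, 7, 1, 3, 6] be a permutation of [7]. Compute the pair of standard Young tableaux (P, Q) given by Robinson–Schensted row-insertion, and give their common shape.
P = [1, 3, 6] / [2, 7] / [4] / [5];  Q = [1, 4, 7] / [2, 6] / [3] / [5];  common shape = (3, 2, 1, 1)

Row-insert the values π_1, π_2, … into P one at a time, bumping the leftmost entry strictly greater than the inserted value down to the next row. The recording tableau Q records, in position (i, j), the step at which that cell was added to P.
  Insert 5 (step 1): P = [5];  Q = [1]
  Insert 4 (step 2): P = [4] / [5];  Q = [1] / [2]
  Insert 2 (step 3): P = [2] / [4] / [5];  Q = [1] / [2] / [3]
  Insert 7 (step 4): P = [2, 7] / [4] / [5];  Q = [1, 4] / [2] / [3]
  Insert 1 (step 5): P = [1, 7] / [2] / [4] / [5];  Q = [1, 4] / [2] / [3] / [5]
  Insert 3 (step 6): P = [1, 3] / [2, 7] / [4] / [5];  Q = [1, 4] / [2, 6] / [3] / [5]
  Insert 6 (step 7): P = [1, 3, 6] / [2, 7] / [4] / [5];  Q = [1, 4, 7] / [2, 6] / [3] / [5]
Final shape: (3, 2, 1, 1).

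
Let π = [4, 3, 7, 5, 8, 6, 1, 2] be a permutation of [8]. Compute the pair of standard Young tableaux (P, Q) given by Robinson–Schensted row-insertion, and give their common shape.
P = [1, 2, 6] / [3, 5, 8] / [4, 7];  Q = [1, 3, 5] / [2, 4, 6] / [7, 8];  common shape = (3, 3, 2)

Row-insert the values π_1, π_2, … into P one at a time, bumping the leftmost entry strictly greater than the inserted value down to the next row. The recording tableau Q records, in position (i, j), the step at which that cell was added to P.
  Insert 4 (step 1): P = [4];  Q = [1]
  Insert 3 (step 2): P = [3] / [4];  Q = [1] / [2]
  Insert 7 (step 3): P = [3, 7] / [4];  Q = [1, 3] / [2]
  Insert 5 (step 4): P = [3, 5] / [4, 7];  Q = [1, 3] / [2, 4]
  Insert 8 (step 5): P = [3, 5, 8] / [4, 7];  Q = [1, 3, 5] / [2, 4]
  Insert 6 (step 6): P = [3, 5, 6] / [4, 7, 8];  Q = [1, 3, 5] / [2, 4, 6]
  Insert 1 (step 7): P = [1, 5, 6] / [3, 7, 8] / [4];  Q = [1, 3, 5] / [2, 4, 6] / [7]
  Insert 2 (step 8): P = [1, 2, 6] / [3, 5, 8] / [4, 7];  Q = [1, 3, 5] / [2, 4, 6] / [7, 8]
Final shape: (3, 3, 2).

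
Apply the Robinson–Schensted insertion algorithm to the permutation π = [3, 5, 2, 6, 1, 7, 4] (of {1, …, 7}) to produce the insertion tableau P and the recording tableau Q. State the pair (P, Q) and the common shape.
P = [1, 4, 6, 7] / [2, 5] / [3];  Q = [1, 2, 4, 6] / [3, 7] / [5];  common shape = (4, 2, 1)

Row-insert the values π_1, π_2, … into P one at a time, bumping the leftmost entry strictly greater than the inserted value down to the next row. The recording tableau Q records, in position (i, j), the step at which that cell was added to P.
  Insert 3 (step 1): P = [3];  Q = [1]
  Insert 5 (step 2): P = [3, 5];  Q = [1, 2]
  Insert 2 (step 3): P = [2, 5] / [3];  Q = [1, 2] / [3]
  Insert 6 (step 4): P = [2, 5, 6] / [3];  Q = [1, 2, 4] / [3]
  Insert 1 (step 5): P = [1, 5, 6] / [2] / [3];  Q = [1, 2, 4] / [3] / [5]
  Insert 7 (step 6): P = [1, 5, 6, 7] / [2] / [3];  Q = [1, 2, 4, 6] / [3] / [5]
  Insert 4 (step 7): P = [1, 4, 6, 7] / [2, 5] / [3];  Q = [1, 2, 4, 6] / [3, 7] / [5]
Final shape: (4, 2, 1).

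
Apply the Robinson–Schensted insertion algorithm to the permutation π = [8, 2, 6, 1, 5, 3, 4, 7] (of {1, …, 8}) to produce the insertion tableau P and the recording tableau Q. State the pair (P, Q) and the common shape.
P = [1, 3, 4, 7] / [2, 5] / [6] / [8];  Q = [1, 3, 7, 8] / [2, 5] / [4] / [6];  common shape = (4, 2, 1, 1)

Row-insert the values π_1, π_2, … into P one at a time, bumping the leftmost entry strictly greater than the inserted value down to the next row. The recording tableau Q records, in position (i, j), the step at which that cell was added to P.
  Insert 8 (step 1): P = [8];  Q = [1]
  Insert 2 (step 2): P = [2] / [8];  Q = [1] / [2]
  Insert 6 (step 3): P = [2, 6] / [8];  Q = [1, 3] / [2]
  Insert 1 (step 4): P = [1, 6] / [2] / [8];  Q = [1, 3] / [2] / [4]
  Insert 5 (step 5): P = [1, 5] / [2, 6] / [8];  Q = [1, 3] / [2, 5] / [4]
  Insert 3 (step 6): P = [1, 3] / [2, 5] / [6] / [8];  Q = [1, 3] / [2, 5] / [4] / [6]
  Insert 4 (step 7): P = [1, 3, 4] / [2, 5] / [6] / [8];  Q = [1, 3, 7] / [2, 5] / [4] / [6]
  Insert 7 (step 8): P = [1, 3, 4, 7] / [2, 5] / [6] / [8];  Q = [1, 3, 7, 8] / [2, 5] / [4] / [6]
Final shape: (4, 2, 1, 1).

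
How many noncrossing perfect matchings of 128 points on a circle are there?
C_64 = 368479169875816659479009042713546950

These noncrossing handshakes are counted by the Catalan number C_n = (1/(n + 1)) · C(2n, n). For n = 64: C_64 = (1/65) · C(128, 64) = 23951146041928082866135587776380551750/65 = 368479169875816659479009042713546950.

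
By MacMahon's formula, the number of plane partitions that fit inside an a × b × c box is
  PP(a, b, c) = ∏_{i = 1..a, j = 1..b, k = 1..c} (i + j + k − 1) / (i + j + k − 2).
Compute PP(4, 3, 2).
PP(4, 3, 2) = 490

Evaluate the triple product over i = 1..4, j = 1..3, k = 1..2. The factors are (2/1) · (3/2) · (3/2) · (4/3) · (4/3) · (5/4) · (3/2) · (4/3) · … (24 factors total). The numerators and denominators telescope so the product is an integer; carrying out the multiplication exactly gives PP(4, 3, 2) = 490.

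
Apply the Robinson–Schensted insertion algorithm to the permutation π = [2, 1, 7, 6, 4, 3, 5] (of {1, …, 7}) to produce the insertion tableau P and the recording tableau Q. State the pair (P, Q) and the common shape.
P = [1, 3, 5] / [2, 4] / [6] / [7];  Q = [1, 3, 7] / [2, 4] / [5] / [6];  common shape = (3, 2, 1, 1)

Row-insert the values π_1, π_2, … into P one at a time, bumping the leftmost entry strictly greater than the inserted value down to the next row. The recording tableau Q records, in position (i, j), the step at which that cell was added to P.
  Insert 2 (step 1): P = [2];  Q = [1]
  Insert 1 (step 2): P = [1] / [2];  Q = [1] / [2]
  Insert 7 (step 3): P = [1, 7] / [2];  Q = [1, 3] / [2]
  Insert 6 (step 4): P = [1, 6] / [2, 7];  Q = [1, 3] / [2, 4]
  Insert 4 (step 5): P = [1, 4] / [2, 6] / [7];  Q = [1, 3] / [2, 4] / [5]
  Insert 3 (step 6): P = [1, 3] / [2, 4] / [6] / [7];  Q = [1, 3] / [2, 4] / [5] / [6]
  Insert 5 (step 7): P = [1, 3, 5] / [2, 4] / [6] / [7];  Q = [1, 3, 7] / [2, 4] / [5] / [6]
Final shape: (3, 2, 1, 1).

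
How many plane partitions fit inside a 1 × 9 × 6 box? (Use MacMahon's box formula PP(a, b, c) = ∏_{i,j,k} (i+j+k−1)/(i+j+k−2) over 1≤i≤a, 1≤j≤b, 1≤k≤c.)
PP(1, 9, 6) = 5005

Evaluate the triple product over i = 1..1, j = 1..9, k = 1..6. The factors are (2/1) · (3/2) · (4/3) · (5/4) · (6/5) · (7/6) · (3/2) · (4/3) · … (54 factors total). The numerators and denominators telescope so the product is an integer; carrying out the multiplication exactly gives PP(1, 9, 6) = 5005.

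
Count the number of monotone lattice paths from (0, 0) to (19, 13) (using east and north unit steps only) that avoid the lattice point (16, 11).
Number of paths = 216994650

Total paths from (0, 0) to (19, 13): C(32, 19) = 347373600. Paths through (16, 11): (paths (0, 0) → (16, 11)) × (paths (16, 11) → (19, 13)) = C(27, 16) · C(5, 3) = 13037895 · 10 = 130378950. Avoidance count = 347373600 − 130378950 = 216994650.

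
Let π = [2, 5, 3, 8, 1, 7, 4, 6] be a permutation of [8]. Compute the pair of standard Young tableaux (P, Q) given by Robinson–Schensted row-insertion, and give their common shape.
P = [1, 3, 4, 6] / [2, 7] / [5, 8];  Q = [1, 2, 4, 8] / [3, 6] / [5, 7];  common shape = (4, 2, 2)

Row-insert the values π_1, π_2, … into P one at a time, bumping the leftmost entry strictly greater than the inserted value down to the next row. The recording tableau Q records, in position (i, j), the step at which that cell was added to P.
  Insert 2 (step 1): P = [2];  Q = [1]
  Insert 5 (step 2): P = [2, 5];  Q = [1, 2]
  Insert 3 (step 3): P = [2, 3] / [5];  Q = [1, 2] / [3]
  Insert 8 (step 4): P = [2, 3, 8] / [5];  Q = [1, 2, 4] / [3]
  Insert 1 (step 5): P = [1, 3, 8] / [2] / [5];  Q = [1, 2, 4] / [3] / [5]
  Insert 7 (step 6): P = [1, 3, 7] / [2, 8] / [5];  Q = [1, 2, 4] / [3, 6] / [5]
  Insert 4 (step 7): P = [1, 3, 4] / [2, 7] / [5, 8];  Q = [1, 2, 4] / [3, 6] / [5, 7]
  Insert 6 (step 8): P = [1, 3, 4, 6] / [2, 7] / [5, 8];  Q = [1, 2, 4, 8] / [3, 6] / [5, 7]
Final shape: (4, 2, 2).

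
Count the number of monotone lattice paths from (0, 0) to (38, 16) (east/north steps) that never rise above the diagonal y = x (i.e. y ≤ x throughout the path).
Number of paths = 12440596004235

By the reflection principle (André's argument), the number of monotone paths to (38, 16) with n ≤ m that never go above y = x is C(54, 38) − C(54, 39) = 21094923659355 − 8654327655120 = 12440596004235.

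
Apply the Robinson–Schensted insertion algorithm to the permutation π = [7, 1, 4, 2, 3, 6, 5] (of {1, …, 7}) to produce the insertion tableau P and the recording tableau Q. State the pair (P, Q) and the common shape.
P = [1, 2, 3, 5] / [4, 6] / [7];  Q = [1, 3, 5, 6] / [2, 7] / [4];  common shape = (4, 2, 1)

Row-insert the values π_1, π_2, … into P one at a time, bumping the leftmost entry strictly greater than the inserted value down to the next row. The recording tableau Q records, in position (i, j), the step at which that cell was added to P.
  Insert 7 (step 1): P = [7];  Q = [1]
  Insert 1 (step 2): P = [1] / [7];  Q = [1] / [2]
  Insert 4 (step 3): P = [1, 4] / [7];  Q = [1, 3] / [2]
  Insert 2 (step 4): P = [1, 2] / [4] / [7];  Q = [1, 3] / [2] / [4]
  Insert 3 (step 5): P = [1, 2, 3] / [4] / [7];  Q = [1, 3, 5] / [2] / [4]
  Insert 6 (step 6): P = [1, 2, 3, 6] / [4] / [7];  Q = [1, 3, 5, 6] / [2] / [4]
  Insert 5 (step 7): P = [1, 2, 3, 5] / [4, 6] / [7];  Q = [1, 3, 5, 6] / [2, 7] / [4]
Final shape: (4, 2, 1).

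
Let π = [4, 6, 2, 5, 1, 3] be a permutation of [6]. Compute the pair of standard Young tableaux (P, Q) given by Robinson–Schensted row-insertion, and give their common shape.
P = [1, 3] / [2, 5] / [4, 6];  Q = [1, 2] / [3, 4] / [5, 6];  common shape = (2, 2, 2)

Row-insert the values π_1, π_2, … into P one at a time, bumping the leftmost entry strictly greater than the inserted value down to the next row. The recording tableau Q records, in position (i, j), the step at which that cell was added to P.
  Insert 4 (step 1): P = [4];  Q = [1]
  Insert 6 (step 2): P = [4, 6];  Q = [1, 2]
  Insert 2 (step 3): P = [2, 6] / [4];  Q = [1, 2] / [3]
  Insert 5 (step 4): P = [2, 5] / [4, 6];  Q = [1, 2] / [3, 4]
  Insert 1 (step 5): P = [1, 5] / [2, 6] / [4];  Q = [1, 2] / [3, 4] / [5]
  Insert 3 (step 6): P = [1, 3] / [2, 5] / [4, 6];  Q = [1, 2] / [3, 4] / [5, 6]
Final shape: (2, 2, 2).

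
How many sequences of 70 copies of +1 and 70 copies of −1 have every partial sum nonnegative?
C_70 = 1321422108420282270489942177190229544600

These ballot sequences are counted by the Catalan number C_n = (1/(n + 1)) · C(2n, n). For n = 70: C_70 = (1/71) · C(140, 70) = 93820969697840041204785894580506297666600/71 = 1321422108420282270489942177190229544600.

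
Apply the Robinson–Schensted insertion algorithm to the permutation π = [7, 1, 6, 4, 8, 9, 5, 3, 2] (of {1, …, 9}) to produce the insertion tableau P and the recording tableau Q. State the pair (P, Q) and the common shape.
P = [1, 2, 5, 9] / [3, 8] / [4] / [6] / [7];  Q = [1, 3, 5, 6] / [2, 7] / [4] / [8] / [9];  common shape = (4, 2, 1, 1, 1)

Row-insert the values π_1, π_2, … into P one at a time, bumping the leftmost entry strictly greater than the inserted value down to the next row. The recording tableau Q records, in position (i, j), the step at which that cell was added to P.
  Insert 7 (step 1): P = [7];  Q = [1]
  Insert 1 (step 2): P = [1] / [7];  Q = [1] / [2]
  Insert 6 (step 3): P = [1, 6] / [7];  Q = [1, 3] / [2]
  Insert 4 (step 4): P = [1, 4] / [6] / [7];  Q = [1, 3] / [2] / [4]
  Insert 8 (step 5): P = [1, 4, 8] / [6] / [7];  Q = [1, 3, 5] / [2] / [4]
  Insert 9 (step 6): P = [1, 4, 8, 9] / [6] / [7];  Q = [1, 3, 5, 6] / [2] / [4]
  Insert 5 (step 7): P = [1, 4, 5, 9] / [6, 8] / [7];  Q = [1, 3, 5, 6] / [2, 7] / [4]
  Insert 3 (step 8): P = [1, 3, 5, 9] / [4, 8] / [6] / [7];  Q = [1, 3, 5, 6] / [2, 7] / [4] / [8]
  Insert 2 (step 9): P = [1, 2, 5, 9] / [3, 8] / [4] / [6] / [7];  Q = [1, 3, 5, 6] / [2, 7] / [4] / [8] / [9]
Final shape: (4, 2, 1, 1, 1).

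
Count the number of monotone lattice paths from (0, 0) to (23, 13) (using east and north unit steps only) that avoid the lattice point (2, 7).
Number of paths = 2300133240

Total paths from (0, 0) to (23, 13): C(36, 23) = 2310789600. Paths through (2, 7): (paths (0, 0) → (2, 7)) × (paths (2, 7) → (23, 13)) = C(9, 2) · C(27, 21) = 36 · 296010 = 10656360. Avoidance count = 2310789600 − 10656360 = 2300133240.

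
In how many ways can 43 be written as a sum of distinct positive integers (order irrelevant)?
q(43) = 1610

A partition into distinct parts is a strictly decreasing sequence summing to n. The recurrence d(n, m) = d(n, m−1) + d(n−m, m−1) (use part m at most once) with q(n) = d(n, n) gives q(43) = 1610. (Euler's theorem: # distinct-part partitions = # odd-part partitions.)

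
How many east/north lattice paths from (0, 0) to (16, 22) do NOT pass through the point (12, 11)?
Number of paths = 20394387960

Total paths from (0, 0) to (16, 22): C(38, 16) = 22239974430. Paths through (12, 11): (paths (0, 0) → (12, 11)) × (paths (12, 11) → (16, 22)) = C(23, 12) · C(15, 4) = 1352078 · 1365 = 1845586470. Avoidance count = 22239974430 − 1845586470 = 20394387960.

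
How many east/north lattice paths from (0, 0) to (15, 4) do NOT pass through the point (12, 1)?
Number of paths = 3616

Total paths from (0, 0) to (15, 4): C(19, 15) = 3876. Paths through (12, 1): (paths (0, 0) → (12, 1)) × (paths (12, 1) → (15, 4)) = C(13, 12) · C(6, 3) = 13 · 20 = 260. Avoidance count = 3876 − 260 = 3616.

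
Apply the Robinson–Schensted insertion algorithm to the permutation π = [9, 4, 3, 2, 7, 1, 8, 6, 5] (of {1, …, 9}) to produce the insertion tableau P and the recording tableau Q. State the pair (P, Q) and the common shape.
P = [1, 5, 8] / [2, 6] / [3, 7] / [4] / [9];  Q = [1, 5, 7] / [2, 8] / [3, 9] / [4] / [6];  common shape = (3, 2, 2, 1, 1)

Row-insert the values π_1, π_2, … into P one at a time, bumping the leftmost entry strictly greater than the inserted value down to the next row. The recording tableau Q records, in position (i, j), the step at which that cell was added to P.
  Insert 9 (step 1): P = [9];  Q = [1]
  Insert 4 (step 2): P = [4] / [9];  Q = [1] / [2]
  Insert 3 (step 3): P = [3] / [4] / [9];  Q = [1] / [2] / [3]
  Insert 2 (step 4): P = [2] / [3] / [4] / [9];  Q = [1] / [2] / [3] / [4]
  Insert 7 (step 5): P = [2, 7] / [3] / [4] / [9];  Q = [1, 5] / [2] / [3] / [4]
  Insert 1 (step 6): P = [1, 7] / [2] / [3] / [4] / [9];  Q = [1, 5] / [2] / [3] / [4] / [6]
  Insert 8 (step 7): P = [1, 7, 8] / [2] / [3] / [4] / [9];  Q = [1, 5, 7] / [2] / [3] / [4] / [6]
  Insert 6 (step 8): P = [1, 6, 8] / [2, 7] / [3] / [4] / [9];  Q = [1, 5, 7] / [2, 8] / [3] / [4] / [6]
  Insert 5 (step 9): P = [1, 5, 8] / [2, 6] / [3, 7] / [4] / [9];  Q = [1, 5, 7] / [2, 8] / [3, 9] / [4] / [6]
Final shape: (3, 2, 2, 1, 1).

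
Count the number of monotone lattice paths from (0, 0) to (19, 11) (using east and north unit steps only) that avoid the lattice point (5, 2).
Number of paths = 37466310

Total paths from (0, 0) to (19, 11): C(30, 19) = 54627300. Paths through (5, 2): (paths (0, 0) → (5, 2)) × (paths (5, 2) → (19, 11)) = C(7, 5) · C(23, 14) = 21 · 817190 = 17160990. Avoidance count = 54627300 − 17160990 = 37466310.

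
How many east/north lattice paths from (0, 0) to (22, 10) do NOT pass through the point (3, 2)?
Number of paths = 42311490

Total paths from (0, 0) to (22, 10): C(32, 22) = 64512240. Paths through (3, 2): (paths (0, 0) → (3, 2)) × (paths (3, 2) → (22, 10)) = C(5, 3) · C(27, 19) = 10 · 2220075 = 22200750. Avoidance count = 64512240 − 22200750 = 42311490.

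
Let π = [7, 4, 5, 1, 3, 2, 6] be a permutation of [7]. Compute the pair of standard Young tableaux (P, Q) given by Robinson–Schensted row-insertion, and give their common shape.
P = [1, 2, 6] / [3, 5] / [4] / [7];  Q = [1, 3, 7] / [2, 5] / [4] / [6];  common shape = (3, 2, 1, 1)

Row-insert the values π_1, π_2, … into P one at a time, bumping the leftmost entry strictly greater than the inserted value down to the next row. The recording tableau Q records, in position (i, j), the step at which that cell was added to P.
  Insert 7 (step 1): P = [7];  Q = [1]
  Insert 4 (step 2): P = [4] / [7];  Q = [1] / [2]
  Insert 5 (step 3): P = [4, 5] / [7];  Q = [1, 3] / [2]
  Insert 1 (step 4): P = [1, 5] / [4] / [7];  Q = [1, 3] / [2] / [4]
  Insert 3 (step 5): P = [1, 3] / [4, 5] / [7];  Q = [1, 3] / [2, 5] / [4]
  Insert 2 (step 6): P = [1, 2] / [3, 5] / [4] / [7];  Q = [1, 3] / [2, 5] / [4] / [6]
  Insert 6 (step 7): P = [1, 2, 6] / [3, 5] / [4] / [7];  Q = [1, 3, 7] / [2, 5] / [4] / [6]
Final shape: (3, 2, 1, 1).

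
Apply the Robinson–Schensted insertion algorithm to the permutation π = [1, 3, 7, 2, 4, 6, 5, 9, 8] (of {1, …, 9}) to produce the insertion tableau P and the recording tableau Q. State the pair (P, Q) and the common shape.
P = [1, 2, 4, 5, 8] / [3, 6, 9] / [7];  Q = [1, 2, 3, 6, 8] / [4, 5, 9] / [7];  common shape = (5, 3, 1)

Row-insert the values π_1, π_2, … into P one at a time, bumping the leftmost entry strictly greater than the inserted value down to the next row. The recording tableau Q records, in position (i, j), the step at which that cell was added to P.
  Insert 1 (step 1): P = [1];  Q = [1]
  Insert 3 (step 2): P = [1, 3];  Q = [1, 2]
  Insert 7 (step 3): P = [1, 3, 7];  Q = [1, 2, 3]
  Insert 2 (step 4): P = [1, 2, 7] / [3];  Q = [1, 2, 3] / [4]
  Insert 4 (step 5): P = [1, 2, 4] / [3, 7];  Q = [1, 2, 3] / [4, 5]
  Insert 6 (step 6): P = [1, 2, 4, 6] / [3, 7];  Q = [1, 2, 3, 6] / [4, 5]
  Insert 5 (step 7): P = [1, 2, 4, 5] / [3, 6] / [7];  Q = [1, 2, 3, 6] / [4, 5] / [7]
  Insert 9 (step 8): P = [1, 2, 4, 5, 9] / [3, 6] / [7];  Q = [1, 2, 3, 6, 8] / [4, 5] / [7]
  Insert 8 (step 9): P = [1, 2, 4, 5, 8] / [3, 6, 9] / [7];  Q = [1, 2, 3, 6, 8] / [4, 5, 9] / [7]
Final shape: (5, 3, 1).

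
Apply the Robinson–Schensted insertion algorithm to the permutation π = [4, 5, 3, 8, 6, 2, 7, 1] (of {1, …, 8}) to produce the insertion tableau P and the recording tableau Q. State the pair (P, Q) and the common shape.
P = [1, 5, 6, 7] / [2, 8] / [3] / [4];  Q = [1, 2, 4, 7] / [3, 5] / [6] / [8];  common shape = (4, 2, 1, 1)

Row-insert the values π_1, π_2, … into P one at a time, bumping the leftmost entry strictly greater than the inserted value down to the next row. The recording tableau Q records, in position (i, j), the step at which that cell was added to P.
  Insert 4 (step 1): P = [4];  Q = [1]
  Insert 5 (step 2): P = [4, 5];  Q = [1, 2]
  Insert 3 (step 3): P = [3, 5] / [4];  Q = [1, 2] / [3]
  Insert 8 (step 4): P = [3, 5, 8] / [4];  Q = [1, 2, 4] / [3]
  Insert 6 (step 5): P = [3, 5, 6] / [4, 8];  Q = [1, 2, 4] / [3, 5]
  Insert 2 (step 6): P = [2, 5, 6] / [3, 8] / [4];  Q = [1, 2, 4] / [3, 5] / [6]
  Insert 7 (step 7): P = [2, 5, 6, 7] / [3, 8] / [4];  Q = [1, 2, 4, 7] / [3, 5] / [6]
  Insert 1 (step 8): P = [1, 5, 6, 7] / [2, 8] / [3] / [4];  Q = [1, 2, 4, 7] / [3, 5] / [6] / [8]
Final shape: (4, 2, 1, 1).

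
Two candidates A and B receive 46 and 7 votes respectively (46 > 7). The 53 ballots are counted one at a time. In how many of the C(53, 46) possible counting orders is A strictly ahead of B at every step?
Strict-lead orderings = 113426040

Total orderings of the 53 votes with 46 for A: C(53, 46) = 154143080. By the Bertrand ballot formula (Cycle Lemma / reflection principle), the number of orderings in which A is strictly ahead of B throughout is (p − q)/(p + q) · C(p + q, p) = (46 − 7)/(46 + 7) · 154143080 = 113426040.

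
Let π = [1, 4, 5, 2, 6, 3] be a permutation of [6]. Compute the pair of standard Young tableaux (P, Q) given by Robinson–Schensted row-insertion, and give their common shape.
P = [1, 2, 3, 6] / [4, 5];  Q = [1, 2, 3, 5] / [4, 6];  common shape = (4, 2)

Row-insert the values π_1, π_2, … into P one at a time, bumping the leftmost entry strictly greater than the inserted value down to the next row. The recording tableau Q records, in position (i, j), the step at which that cell was added to P.
  Insert 1 (step 1): P = [1];  Q = [1]
  Insert 4 (step 2): P = [1, 4];  Q = [1, 2]
  Insert 5 (step 3): P = [1, 4, 5];  Q = [1, 2, 3]
  Insert 2 (step 4): P = [1, 2, 5] / [4];  Q = [1, 2, 3] / [4]
  Insert 6 (step 5): P = [1, 2, 5, 6] / [4];  Q = [1, 2, 3, 5] / [4]
  Insert 3 (step 6): P = [1, 2, 3, 6] / [4, 5];  Q = [1, 2, 3, 5] / [4, 6]
Final shape: (4, 2).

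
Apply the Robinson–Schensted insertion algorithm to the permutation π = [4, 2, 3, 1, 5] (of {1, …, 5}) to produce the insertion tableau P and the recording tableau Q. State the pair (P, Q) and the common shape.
P = [1, 3, 5] / [2] / [4];  Q = [1, 3, 5] / [2] / [4];  common shape = (3, 1, 1)

Row-insert the values π_1, π_2, … into P one at a time, bumping the leftmost entry strictly greater than the inserted value down to the next row. The recording tableau Q records, in position (i, j), the step at which that cell was added to P.
  Insert 4 (step 1): P = [4];  Q = [1]
  Insert 2 (step 2): P = [2] / [4];  Q = [1] / [2]
  Insert 3 (step 3): P = [2, 3] / [4];  Q = [1, 3] / [2]
  Insert 1 (step 4): P = [1, 3] / [2] / [4];  Q = [1, 3] / [2] / [4]
  Insert 5 (step 5): P = [1, 3, 5] / [2] / [4];  Q = [1, 3, 5] / [2] / [4]
Final shape: (3, 1, 1).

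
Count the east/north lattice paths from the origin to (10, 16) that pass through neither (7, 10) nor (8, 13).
Number of paths = 2421123

Inclusion–exclusion. Total paths: C(26, 10) = 5311735. Through P₁: C(17, 7)·C(9, 3) = 1633632. Through P₂: C(21, 8)·C(5, 2) = 2034900. Since P₁ is strictly southwest of P₂, a monotone path through both must visit P₁ then P₂; paths through both = C(17, 7)·C(4, 1)·C(5, 2) = 777920. Avoid both = 5311735 − 1633632 − 2034900 + 777920 = 2421123.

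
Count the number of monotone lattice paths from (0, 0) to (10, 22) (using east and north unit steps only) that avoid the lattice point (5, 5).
Number of paths = 57876072

Total paths from (0, 0) to (10, 22): C(32, 10) = 64512240. Paths through (5, 5): (paths (0, 0) → (5, 5)) × (paths (5, 5) → (10, 22)) = C(10, 5) · C(22, 5) = 252 · 26334 = 6636168. Avoidance count = 64512240 − 6636168 = 57876072.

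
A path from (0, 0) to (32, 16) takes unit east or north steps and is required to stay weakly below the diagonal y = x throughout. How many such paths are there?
Number of paths = 1161588834303

By the reflection principle (André's argument), the number of monotone paths to (32, 16) with n ≤ m that never go above y = x is C(48, 32) − C(48, 33) = 2254848913647 − 1093260079344 = 1161588834303.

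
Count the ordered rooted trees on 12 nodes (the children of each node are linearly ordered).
C_11 = 58786

These ordered rooted trees are counted by the Catalan number C_n = (1/(n + 1)) · C(2n, n). For n = 11: C_11 = (1/12) · C(22, 11) = 705432/12 = 58786.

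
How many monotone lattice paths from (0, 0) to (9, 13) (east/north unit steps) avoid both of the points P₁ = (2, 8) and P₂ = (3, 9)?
Number of paths = 434480

Inclusion–exclusion. Total paths: C(22, 9) = 497420. Through P₁: C(10, 2)·C(12, 7) = 35640. Through P₂: C(12, 3)·C(10, 6) = 46200. Since P₁ is strictly southwest of P₂, a monotone path through both must visit P₁ then P₂; paths through both = C(10, 2)·C(2, 1)·C(10, 6) = 18900. Avoid both = 497420 − 35640 − 46200 + 18900 = 434480.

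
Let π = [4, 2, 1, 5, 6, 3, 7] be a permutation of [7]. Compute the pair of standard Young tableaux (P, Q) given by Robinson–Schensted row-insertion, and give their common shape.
P = [1, 3, 6, 7] / [2, 5] / [4];  Q = [1, 4, 5, 7] / [2, 6] / [3];  common shape = (4, 2, 1)

Row-insert the values π_1, π_2, … into P one at a time, bumping the leftmost entry strictly greater than the inserted value down to the next row. The recording tableau Q records, in position (i, j), the step at which that cell was added to P.
  Insert 4 (step 1): P = [4];  Q = [1]
  Insert 2 (step 2): P = [2] / [4];  Q = [1] / [2]
  Insert 1 (step 3): P = [1] / [2] / [4];  Q = [1] / [2] / [3]
  Insert 5 (step 4): P = [1, 5] / [2] / [4];  Q = [1, 4] / [2] / [3]
  Insert 6 (step 5): P = [1, 5, 6] / [2] / [4];  Q = [1, 4, 5] / [2] / [3]
  Insert 3 (step 6): P = [1, 3, 6] / [2, 5] / [4];  Q = [1, 4, 5] / [2, 6] / [3]
  Insert 7 (step 7): P = [1, 3, 6, 7] / [2, 5] / [4];  Q = [1, 4, 5, 7] / [2, 6] / [3]
Final shape: (4, 2, 1).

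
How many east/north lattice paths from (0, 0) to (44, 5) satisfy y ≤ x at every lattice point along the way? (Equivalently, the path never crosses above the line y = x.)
Number of paths = 1695008

By the reflection principle (André's argument), the number of monotone paths to (44, 5) with n ≤ m that never go above y = x is C(49, 44) − C(49, 45) = 1906884 − 211876 = 1695008.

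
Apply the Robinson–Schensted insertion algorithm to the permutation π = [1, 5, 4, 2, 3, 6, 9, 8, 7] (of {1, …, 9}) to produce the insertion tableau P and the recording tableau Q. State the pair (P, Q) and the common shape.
P = [1, 2, 3, 6, 7] / [4, 8] / [5, 9];  Q = [1, 2, 5, 6, 7] / [3, 8] / [4, 9];  common shape = (5, 2, 2)

Row-insert the values π_1, π_2, … into P one at a time, bumping the leftmost entry strictly greater than the inserted value down to the next row. The recording tableau Q records, in position (i, j), the step at which that cell was added to P.
  Insert 1 (step 1): P = [1];  Q = [1]
  Insert 5 (step 2): P = [1, 5];  Q = [1, 2]
  Insert 4 (step 3): P = [1, 4] / [5];  Q = [1, 2] / [3]
  Insert 2 (step 4): P = [1, 2] / [4] / [5];  Q = [1, 2] / [3] / [4]
  Insert 3 (step 5): P = [1, 2, 3] / [4] / [5];  Q = [1, 2, 5] / [3] / [4]
  Insert 6 (step 6): P = [1, 2, 3, 6] / [4] / [5];  Q = [1, 2, 5, 6] / [3] / [4]
  Insert 9 (step 7): P = [1, 2, 3, 6, 9] / [4] / [5];  Q = [1, 2, 5, 6, 7] / [3] / [4]
  Insert 8 (step 8): P = [1, 2, 3, 6, 8] / [4, 9] / [5];  Q = [1, 2, 5, 6, 7] / [3, 8] / [4]
  Insert 7 (step 9): P = [1, 2, 3, 6, 7] / [4, 8] / [5, 9];  Q = [1, 2, 5, 6, 7] / [3, 8] / [4, 9]
Final shape: (5, 2, 2).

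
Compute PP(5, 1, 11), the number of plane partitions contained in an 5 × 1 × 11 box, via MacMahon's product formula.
PP(5, 1, 11) = 4368

Evaluate the triple product over i = 1..5, j = 1..1, k = 1..11. The factors are (2/1) · (3/2) · (4/3) · (5/4) · (6/5) · (7/6) · (8/7) · (9/8) · … (55 factors total). The numerators and denominators telescope so the product is an integer; carrying out the multiplication exactly gives PP(5, 1, 11) = 4368.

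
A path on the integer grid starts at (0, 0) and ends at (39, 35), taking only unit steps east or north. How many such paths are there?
Number of paths = 1569396701548619508432

A monotone lattice path from (0, 0) to (39, 35) consists of 39 east steps and 35 north steps in some order, so it is determined by which 39 of the 74 steps are east. The count is C(74, 39) = 1569396701548619508432.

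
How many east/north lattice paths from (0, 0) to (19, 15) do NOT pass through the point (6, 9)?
Number of paths = 1720171860

Total paths from (0, 0) to (19, 15): C(34, 19) = 1855967520. Paths through (6, 9): (paths (0, 0) → (6, 9)) × (paths (6, 9) → (19, 15)) = C(15, 6) · C(19, 13) = 5005 · 27132 = 135795660. Avoidance count = 1855967520 − 135795660 = 1720171860.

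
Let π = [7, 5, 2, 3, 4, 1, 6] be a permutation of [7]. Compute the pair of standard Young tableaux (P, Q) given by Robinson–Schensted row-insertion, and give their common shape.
P = [1, 3, 4, 6] / [2] / [5] / [7];  Q = [1, 4, 5, 7] / [2] / [3] / [6];  common shape = (4, 1, 1, 1)

Row-insert the values π_1, π_2, … into P one at a time, bumping the leftmost entry strictly greater than the inserted value down to the next row. The recording tableau Q records, in position (i, j), the step at which that cell was added to P.
  Insert 7 (step 1): P = [7];  Q = [1]
  Insert 5 (step 2): P = [5] / [7];  Q = [1] / [2]
  Insert 2 (step 3): P = [2] / [5] / [7];  Q = [1] / [2] / [3]
  Insert 3 (step 4): P = [2, 3] / [5] / [7];  Q = [1, 4] / [2] / [3]
  Insert 4 (step 5): P = [2, 3, 4] / [5] / [7];  Q = [1, 4, 5] / [2] / [3]
  Insert 1 (step 6): P = [1, 3, 4] / [2] / [5] / [7];  Q = [1, 4, 5] / [2] / [3] / [6]
  Insert 6 (step 7): P = [1, 3, 4, 6] / [2] / [5] / [7];  Q = [1, 4, 5, 7] / [2] / [3] / [6]
Final shape: (4, 1, 1, 1).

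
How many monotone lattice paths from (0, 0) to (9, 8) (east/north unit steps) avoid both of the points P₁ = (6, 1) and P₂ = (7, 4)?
Number of paths = 18940

Inclusion–exclusion. Total paths: C(17, 9) = 24310. Through P₁: C(7, 6)·C(10, 3) = 840. Through P₂: C(11, 7)·C(6, 2) = 4950. Since P₁ is strictly southwest of P₂, a monotone path through both must visit P₁ then P₂; paths through both = C(7, 6)·C(4, 1)·C(6, 2) = 420. Avoid both = 24310 − 840 − 4950 + 420 = 18940.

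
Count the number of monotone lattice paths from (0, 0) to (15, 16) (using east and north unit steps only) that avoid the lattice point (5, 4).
Number of paths = 219062799

Total paths from (0, 0) to (15, 16): C(31, 15) = 300540195. Paths through (5, 4): (paths (0, 0) → (5, 4)) × (paths (5, 4) → (15, 16)) = C(9, 5) · C(22, 10) = 126 · 646646 = 81477396. Avoidance count = 300540195 − 81477396 = 219062799.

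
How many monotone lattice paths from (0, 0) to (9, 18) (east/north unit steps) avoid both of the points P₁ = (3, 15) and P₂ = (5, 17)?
Number of paths = 4511091

Inclusion–exclusion. Total paths: C(27, 9) = 4686825. Through P₁: C(18, 3)·C(9, 6) = 68544. Through P₂: C(22, 5)·C(5, 4) = 131670. Since P₁ is strictly southwest of P₂, a monotone path through both must visit P₁ then P₂; paths through both = C(18, 3)·C(4, 2)·C(5, 4) = 24480. Avoid both = 4686825 − 68544 − 131670 + 24480 = 4511091.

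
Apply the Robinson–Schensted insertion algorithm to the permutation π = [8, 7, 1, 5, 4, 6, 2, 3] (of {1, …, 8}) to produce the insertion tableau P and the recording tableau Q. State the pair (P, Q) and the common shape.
P = [1, 2, 3] / [4, 6] / [5] / [7] / [8];  Q = [1, 4, 6] / [2, 8] / [3] / [5] / [7];  common shape = (3, 2, 1, 1, 1)

Row-insert the values π_1, π_2, … into P one at a time, bumping the leftmost entry strictly greater than the inserted value down to the next row. The recording tableau Q records, in position (i, j), the step at which that cell was added to P.
  Insert 8 (step 1): P = [8];  Q = [1]
  Insert 7 (step 2): P = [7] / [8];  Q = [1] / [2]
  Insert 1 (step 3): P = [1] / [7] / [8];  Q = [1] / [2] / [3]
  Insert 5 (step 4): P = [1, 5] / [7] / [8];  Q = [1, 4] / [2] / [3]
  Insert 4 (step 5): P = [1, 4] / [5] / [7] / [8];  Q = [1, 4] / [2] / [3] / [5]
  Insert 6 (step 6): P = [1, 4, 6] / [5] / [7] / [8];  Q = [1, 4, 6] / [2] / [3] / [5]
  Insert 2 (step 7): P = [1, 2, 6] / [4] / [5] / [7] / [8];  Q = [1, 4, 6] / [2] / [3] / [5] / [7]
  Insert 3 (step 8): P = [1, 2, 3] / [4, 6] / [5] / [7] / [8];  Q = [1, 4, 6] / [2, 8] / [3] / [5] / [7]
Final shape: (3, 2, 1, 1, 1).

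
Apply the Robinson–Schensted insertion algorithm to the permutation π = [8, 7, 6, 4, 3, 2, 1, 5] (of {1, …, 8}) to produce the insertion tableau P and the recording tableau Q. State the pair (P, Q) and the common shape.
P = [1, 5] / [2] / [3] / [4] / [6] / [7] / [8];  Q = [1, 8] / [2] / [3] / [4] / [5] / [6] / [7];  common shape = (2, 1, 1, 1, 1, 1, 1)

Row-insert the values π_1, π_2, … into P one at a time, bumping the leftmost entry strictly greater than the inserted value down to the next row. The recording tableau Q records, in position (i, j), the step at which that cell was added to P.
  Insert 8 (step 1): P = [8];  Q = [1]
  Insert 7 (step 2): P = [7] / [8];  Q = [1] / [2]
  Insert 6 (step 3): P = [6] / [7] / [8];  Q = [1] / [2] / [3]
  Insert 4 (step 4): P = [4] / [6] / [7] / [8];  Q = [1] / [2] / [3] / [4]
  Insert 3 (step 5): P = [3] / [4] / [6] / [7] / [8];  Q = [1] / [2] / [3] / [4] / [5]
  Insert 2 (step 6): P = [2] / [3] / [4] / [6] / [7] / [8];  Q = [1] / [2] / [3] / [4] / [5] / [6]
  Insert 1 (step 7): P = [1] / [2] / [3] / [4] / [6] / [7] / [8];  Q = [1] / [2] / [3] / [4] / [5] / [6] / [7]
  Insert 5 (step 8): P = [1, 5] / [2] / [3] / [4] / [6] / [7] / [8];  Q = [1, 8] / [2] / [3] / [4] / [5] / [6] / [7]
Final shape: (2, 1, 1, 1, 1, 1, 1).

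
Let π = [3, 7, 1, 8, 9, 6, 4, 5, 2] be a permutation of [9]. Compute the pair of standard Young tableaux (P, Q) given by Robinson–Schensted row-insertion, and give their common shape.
P = [1, 2, 5, 9] / [3, 4, 8] / [6] / [7];  Q = [1, 2, 4, 5] / [3, 6, 8] / [7] / [9];  common shape = (4, 3, 1, 1)

Row-insert the values π_1, π_2, … into P one at a time, bumping the leftmost entry strictly greater than the inserted value down to the next row. The recording tableau Q records, in position (i, j), the step at which that cell was added to P.
  Insert 3 (step 1): P = [3];  Q = [1]
  Insert 7 (step 2): P = [3, 7];  Q = [1, 2]
  Insert 1 (step 3): P = [1, 7] / [3];  Q = [1, 2] / [3]
  Insert 8 (step 4): P = [1, 7, 8] / [3];  Q = [1, 2, 4] / [3]
  Insert 9 (step 5): P = [1, 7, 8, 9] / [3];  Q = [1, 2, 4, 5] / [3]
  Insert 6 (step 6): P = [1, 6, 8, 9] / [3, 7];  Q = [1, 2, 4, 5] / [3, 6]
  Insert 4 (step 7): P = [1, 4, 8, 9] / [3, 6] / [7];  Q = [1, 2, 4, 5] / [3, 6] / [7]
  Insert 5 (step 8): P = [1, 4, 5, 9] / [3, 6, 8] / [7];  Q = [1, 2, 4, 5] / [3, 6, 8] / [7]
  Insert 2 (step 9): P = [1, 2, 5, 9] / [3, 4, 8] / [6] / [7];  Q = [1, 2, 4, 5] / [3, 6, 8] / [7] / [9]
Final shape: (4, 3, 1, 1).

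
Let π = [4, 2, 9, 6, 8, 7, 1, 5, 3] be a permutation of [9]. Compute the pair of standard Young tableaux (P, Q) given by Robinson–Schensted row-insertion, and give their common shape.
P = [1, 3, 7] / [2, 5] / [4, 6] / [8] / [9];  Q = [1, 3, 5] / [2, 4] / [6, 8] / [7] / [9];  common shape = (3, 2, 2, 1, 1)

Row-insert the values π_1, π_2, … into P one at a time, bumping the leftmost entry strictly greater than the inserted value down to the next row. The recording tableau Q records, in position (i, j), the step at which that cell was added to P.
  Insert 4 (step 1): P = [4];  Q = [1]
  Insert 2 (step 2): P = [2] / [4];  Q = [1] / [2]
  Insert 9 (step 3): P = [2, 9] / [4];  Q = [1, 3] / [2]
  Insert 6 (step 4): P = [2, 6] / [4, 9];  Q = [1, 3] / [2, 4]
  Insert 8 (step 5): P = [2, 6, 8] / [4, 9];  Q = [1, 3, 5] / [2, 4]
  Insert 7 (step 6): P = [2, 6, 7] / [4, 8] / [9];  Q = [1, 3, 5] / [2, 4] / [6]
  Insert 1 (step 7): P = [1, 6, 7] / [2, 8] / [4] / [9];  Q = [1, 3, 5] / [2, 4] / [6] / [7]
  Insert 5 (step 8): P = [1, 5, 7] / [2, 6] / [4, 8] / [9];  Q = [1, 3, 5] / [2, 4] / [6, 8] / [7]
  Insert 3 (step 9): P = [1, 3, 7] / [2, 5] / [4, 6] / [8] / [9];  Q = [1, 3, 5] / [2, 4] / [6, 8] / [7] / [9]
Final shape: (3, 2, 2, 1, 1).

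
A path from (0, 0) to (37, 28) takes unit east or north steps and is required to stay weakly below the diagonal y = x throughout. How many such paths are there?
Number of paths = 517212439858041200

By the reflection principle (André's argument), the number of monotone paths to (37, 28) with n ≤ m that never go above y = x is C(65, 37) − C(65, 38) = 1965407271460556560 − 1448194831602515360 = 517212439858041200.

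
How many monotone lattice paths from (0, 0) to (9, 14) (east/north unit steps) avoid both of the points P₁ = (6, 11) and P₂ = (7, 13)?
Number of paths = 448494

Inclusion–exclusion. Total paths: C(23, 9) = 817190. Through P₁: C(17, 6)·C(6, 3) = 247520. Through P₂: C(20, 7)·C(3, 2) = 232560. Since P₁ is strictly southwest of P₂, a monotone path through both must visit P₁ then P₂; paths through both = C(17, 6)·C(3, 1)·C(3, 2) = 111384. Avoid both = 817190 − 247520 − 232560 + 111384 = 448494.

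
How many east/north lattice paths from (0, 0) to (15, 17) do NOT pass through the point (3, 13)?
Number of paths = 564703520

Total paths from (0, 0) to (15, 17): C(32, 15) = 565722720. Paths through (3, 13): (paths (0, 0) → (3, 13)) × (paths (3, 13) → (15, 17)) = C(16, 3) · C(16, 12) = 560 · 1820 = 1019200. Avoidance count = 565722720 − 1019200 = 564703520.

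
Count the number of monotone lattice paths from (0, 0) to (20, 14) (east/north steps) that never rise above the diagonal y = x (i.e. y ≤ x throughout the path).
Number of paths = 463991880

By the reflection principle (André's argument), the number of monotone paths to (20, 14) with n ≤ m that never go above y = x is C(34, 20) − C(34, 21) = 1391975640 − 927983760 = 463991880.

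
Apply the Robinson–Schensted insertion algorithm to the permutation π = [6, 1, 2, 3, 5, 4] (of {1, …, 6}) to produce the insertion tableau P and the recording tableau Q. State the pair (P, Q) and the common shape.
P = [1, 2, 3, 4] / [5] / [6];  Q = [1, 3, 4, 5] / [2] / [6];  common shape = (4, 1, 1)

Row-insert the values π_1, π_2, … into P one at a time, bumping the leftmost entry strictly greater than the inserted value down to the next row. The recording tableau Q records, in position (i, j), the step at which that cell was added to P.
  Insert 6 (step 1): P = [6];  Q = [1]
  Insert 1 (step 2): P = [1] / [6];  Q = [1] / [2]
  Insert 2 (step 3): P = [1, 2] / [6];  Q = [1, 3] / [2]
  Insert 3 (step 4): P = [1, 2, 3] / [6];  Q = [1, 3, 4] / [2]
  Insert 5 (step 5): P = [1, 2, 3, 5] / [6];  Q = [1, 3, 4, 5] / [2]
  Insert 4 (step 6): P = [1, 2, 3, 4] / [5] / [6];  Q = [1, 3, 4, 5] / [2] / [6]
Final shape: (4, 1, 1).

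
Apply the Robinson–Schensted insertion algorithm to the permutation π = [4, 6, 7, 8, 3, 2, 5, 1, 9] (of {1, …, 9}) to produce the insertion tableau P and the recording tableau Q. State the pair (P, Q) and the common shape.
P = [1, 5, 7, 8, 9] / [2, 6] / [3] / [4];  Q = [1, 2, 3, 4, 9] / [5, 7] / [6] / [8];  common shape = (5, 2, 1, 1)

Row-insert the values π_1, π_2, … into P one at a time, bumping the leftmost entry strictly greater than the inserted value down to the next row. The recording tableau Q records, in position (i, j), the step at which that cell was added to P.
  Insert 4 (step 1): P = [4];  Q = [1]
  Insert 6 (step 2): P = [4, 6];  Q = [1, 2]
  Insert 7 (step 3): P = [4, 6, 7];  Q = [1, 2, 3]
  Insert 8 (step 4): P = [4, 6, 7, 8];  Q = [1, 2, 3, 4]
  Insert 3 (step 5): P = [3, 6, 7, 8] / [4];  Q = [1, 2, 3, 4] / [5]
  Insert 2 (step 6): P = [2, 6, 7, 8] / [3] / [4];  Q = [1, 2, 3, 4] / [5] / [6]
  Insert 5 (step 7): P = [2, 5, 7, 8] / [3, 6] / [4];  Q = [1, 2, 3, 4] / [5, 7] / [6]
  Insert 1 (step 8): P = [1, 5, 7, 8] / [2, 6] / [3] / [4];  Q = [1, 2, 3, 4] / [5, 7] / [6] / [8]
  Insert 9 (step 9): P = [1, 5, 7, 8, 9] / [2, 6] / [3] / [4];  Q = [1, 2, 3, 4, 9] / [5, 7] / [6] / [8]
Final shape: (5, 2, 1, 1).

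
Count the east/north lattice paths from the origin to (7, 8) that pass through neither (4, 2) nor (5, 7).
Number of paths = 3069

Inclusion–exclusion. Total paths: C(15, 7) = 6435. Through P₁: C(6, 4)·C(9, 3) = 1260. Through P₂: C(12, 5)·C(3, 2) = 2376. Since P₁ is strictly southwest of P₂, a monotone path through both must visit P₁ then P₂; paths through both = C(6, 4)·C(6, 1)·C(3, 2) = 270. Avoid both = 6435 − 1260 − 2376 + 270 = 3069.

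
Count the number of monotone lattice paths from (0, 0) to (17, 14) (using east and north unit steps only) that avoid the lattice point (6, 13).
Number of paths = 264856941

Total paths from (0, 0) to (17, 14): C(31, 17) = 265182525. Paths through (6, 13): (paths (0, 0) → (6, 13)) × (paths (6, 13) → (17, 14)) = C(19, 6) · C(12, 11) = 27132 · 12 = 325584. Avoidance count = 265182525 − 325584 = 264856941.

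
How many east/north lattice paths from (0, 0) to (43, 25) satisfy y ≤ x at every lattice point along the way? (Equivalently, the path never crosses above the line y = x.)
Number of paths = 1142790127041529512

By the reflection principle (André's argument), the number of monotone paths to (43, 25) with n ≤ m that never go above y = x is C(68, 43) − C(68, 44) = 2646461346833015712 − 1503671219791486200 = 1142790127041529512.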